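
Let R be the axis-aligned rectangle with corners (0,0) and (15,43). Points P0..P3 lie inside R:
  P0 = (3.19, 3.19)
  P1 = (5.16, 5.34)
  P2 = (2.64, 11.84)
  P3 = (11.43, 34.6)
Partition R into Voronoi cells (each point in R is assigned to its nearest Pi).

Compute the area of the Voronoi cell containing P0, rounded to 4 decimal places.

Area of P0's cell: 35.4228

1. box [0,15]×[0,43]: [(0, 0) (15, 0) (15, 43) (0, 43)]
2. ⊥bis P0·P1 via (4.175,4.265): [(0, 8.0905) (0, 0) (8.8297, 0)]  |A|=35.7182
3. ⊥bis P0·P2 via (2.915,7.515): [(0.7764, 7.379) (0, 7.3297) (0, 0) (8.8297, 0)]  |A|=35.4228
4. ⊥bis P0·P3 via (7.31,18.895): [(0.7764, 7.379) (0, 7.3297) (0, 0) (8.8297, 0)]  |A|=35.4228
5. canonical 4-gon: [(0.7764, 7.379) (0, 7.3297) (0, 0) (8.8297, 0)]
6. shoelace: 35.4228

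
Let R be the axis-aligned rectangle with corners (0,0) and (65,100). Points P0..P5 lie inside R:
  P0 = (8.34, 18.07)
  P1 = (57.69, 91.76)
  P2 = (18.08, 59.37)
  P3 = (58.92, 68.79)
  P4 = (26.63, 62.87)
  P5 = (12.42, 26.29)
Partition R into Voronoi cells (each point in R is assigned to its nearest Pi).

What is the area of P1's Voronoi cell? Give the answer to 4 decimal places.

Area of P1's cell: 693.6807

1. box [0,65]×[0,100]: [(0, 0) (65, 0) (65, 100) (0, 100)]
2. ⊥bis P1·P0 via (33.015,54.915): [(0, 77.0251) (65, 33.4947) (65, 100) (0, 100)]  |A|=2908.1069
3. ⊥bis P1·P2 via (37.885,75.565): [(65, 42.4058) (65, 100) (17.9039, 100)]  |A|=1356.2289
4. ⊥bis P1·P3 via (58.305,80.275): [(35.0517, 79.0298) (65, 80.6335) (65, 100) (17.9039, 100)]  |A|=783.8027
5. ⊥bis P1·P4 via (42.16,77.315): [(40.3034, 79.311) (65, 80.6335) (65, 100) (21.0599, 100)]  |A|=693.6807
6. ⊥bis P1·P5 via (35.055,59.025): [(40.3034, 79.311) (65, 80.6335) (65, 100) (21.0599, 100)]  |A|=693.6807
7. canonical 4-gon: [(40.3034, 79.311) (65, 80.6335) (65, 100) (21.0599, 100)]
8. shoelace: 693.6807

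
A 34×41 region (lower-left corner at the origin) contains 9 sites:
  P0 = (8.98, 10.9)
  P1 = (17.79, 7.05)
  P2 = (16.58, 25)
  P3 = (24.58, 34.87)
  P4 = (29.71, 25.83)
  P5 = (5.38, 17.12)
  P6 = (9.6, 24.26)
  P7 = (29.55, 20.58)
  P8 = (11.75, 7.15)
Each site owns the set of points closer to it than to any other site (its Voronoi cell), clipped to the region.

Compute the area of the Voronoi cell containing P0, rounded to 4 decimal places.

Area of P0's cell: 110.7168

1. box [0,34]×[0,41]: [(0, 0) (34, 0) (34, 41) (0, 41)]
2. ⊥bis P0·P1 via (13.385,8.975): [(0, 0) (9.4629, 0) (27.38, 41) (0, 41)]  |A|=755.28
3. ⊥bis P0·P2 via (12.78,17.95): [(0, 24.8385) (0, 0) (9.4629, 0) (16.444, 15.9751)]  |A|=279.8079
4. ⊥bis P0·P3 via (16.78,22.885): [(0, 24.8385) (0, 0) (9.4629, 0) (16.444, 15.9751)]  |A|=279.8079
5. ⊥bis P0·P4 via (19.345,18.365): [(0, 24.8385) (0, 0) (9.4629, 0) (16.444, 15.9751)]  |A|=279.8079
6. ⊥bis P0·P5 via (7.18,14.01): [(13.4052, 17.613) (0, 9.8544) (0, 0) (9.4629, 0) (16.444, 15.9751)]  |A|=179.3752
7. ⊥bis P0·P6 via (9.29,17.58): [(13.8599, 17.3679) (13.0469, 17.4057) (0, 9.8544) (0, 0) (9.4629, 0) (16.444, 15.9751)]  |A|=179.2842
8. ⊥bis P0·P7 via (19.265,15.74): [(13.8599, 17.3679) (13.0469, 17.4057) (0, 9.8544) (0, 0) (9.4629, 0) (16.444, 15.9751)]  |A|=179.2842
9. ⊥bis P0·P8 via (10.365,9.025): [(13.8599, 17.3679) (13.0469, 17.4057) (0, 9.8544) (0, 1.3687) (14.8568, 12.3429) (16.444, 15.9751)]  |A|=110.7168
10. canonical 6-gon: [(13.8599, 17.3679) (13.0469, 17.4057) (0, 9.8544) (0, 1.3687) (14.8568, 12.3429) (16.444, 15.9751)]
11. shoelace: 110.7168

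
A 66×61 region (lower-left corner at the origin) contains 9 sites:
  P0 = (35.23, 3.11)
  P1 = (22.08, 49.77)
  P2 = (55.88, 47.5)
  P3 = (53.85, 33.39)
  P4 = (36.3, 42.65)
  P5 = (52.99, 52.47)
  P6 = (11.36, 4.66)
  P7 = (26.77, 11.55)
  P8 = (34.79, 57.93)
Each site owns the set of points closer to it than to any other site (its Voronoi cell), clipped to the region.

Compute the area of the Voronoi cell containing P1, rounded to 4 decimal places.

Area of P1's cell: 827.4734

1. box [0,66]×[0,61]: [(0, 0) (66, 0) (66, 61) (0, 61)]
2. ⊥bis P1·P0 via (28.655,26.44): [(0, 18.3643) (66, 36.9648) (66, 61) (0, 61)]  |A|=2200.1408
3. ⊥bis P1·P2 via (38.98,48.635): [(0, 18.3643) (37.6598, 28.9778) (39.8104, 61) (0, 61)]  |A|=1440.2359
4. ⊥bis P1·P3 via (37.965,41.58): [(0, 18.3643) (30.4148, 26.936) (38.5872, 42.7869) (39.8104, 61) (0, 61)]  |A|=1391.1592
5. ⊥bis P1·P4 via (29.19,46.21): [(0, 18.3643) (17.7527, 23.3674) (36.5954, 61) (0, 61)]  |A|=1067.038
6. ⊥bis P1·P5 via (37.535,51.12): [(0, 18.3643) (17.7527, 23.3674) (36.5954, 61) (0, 61)]  |A|=1067.038
7. ⊥bis P1·P6 via (16.72,27.215): [(0, 31.1884) (19.3645, 26.5866) (36.5954, 61) (0, 61)]  |A|=918.3302
8. ⊥bis P1·P7 via (24.425,30.66): [(0, 31.1884) (9.7837, 28.8634) (21.2063, 30.265) (36.5954, 61) (0, 61)]  |A|=898.6122
9. ⊥bis P1·P8 via (28.435,53.85): [(0, 31.1884) (9.7837, 28.8634) (21.2063, 30.265) (31.0084, 49.8417) (23.8446, 61) (0, 61)]  |A|=827.4734
10. canonical 6-gon: [(0, 31.1884) (9.7837, 28.8634) (21.2063, 30.265) (31.0084, 49.8417) (23.8446, 61) (0, 61)]
11. shoelace: 827.4734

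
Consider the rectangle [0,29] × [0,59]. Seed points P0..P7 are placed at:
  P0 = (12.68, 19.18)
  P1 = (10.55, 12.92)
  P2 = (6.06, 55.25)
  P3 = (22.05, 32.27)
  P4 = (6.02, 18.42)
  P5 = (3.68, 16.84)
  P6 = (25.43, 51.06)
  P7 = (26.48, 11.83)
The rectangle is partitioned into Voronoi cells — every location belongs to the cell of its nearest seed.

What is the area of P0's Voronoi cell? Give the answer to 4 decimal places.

Area of P0's cell: 153.1780

1. box [0,29]×[0,59]: [(0, 0) (29, 0) (29, 59) (0, 59)]
2. ⊥bis P0·P1 via (11.615,16.05): [(0, 20.0021) (29, 10.1347) (29, 59) (0, 59)]  |A|=1274.0175
3. ⊥bis P0·P2 via (9.37,37.215): [(0, 35.4953) (0, 20.0021) (29, 10.1347) (29, 40.8177)]  |A|=669.5565
4. ⊥bis P0·P3 via (17.365,25.725): [(2.9575, 36.0381) (0, 35.4953) (0, 20.0021) (29, 10.1347) (29, 17.3965)]  |A|=364.5827
5. ⊥bis P0·P4 via (9.35,18.8): [(7.7765, 32.5886) (9.585, 16.7407) (29, 10.1347) (29, 17.3965)]  |A|=224.9304
6. ⊥bis P0·P5 via (8.18,18.01): [(7.7765, 32.5886) (9.585, 16.7407) (29, 10.1347) (29, 17.3965)]  |A|=224.9304
7. ⊥bis P0·P6 via (19.055,35.12): [(7.7765, 32.5886) (9.585, 16.7407) (29, 10.1347) (29, 17.3965)]  |A|=224.9304
8. ⊥bis P0·P7 via (19.58,15.505): [(22.9094, 21.7562) (7.7765, 32.5886) (9.585, 16.7407) (18.6037, 13.672)]  |A|=153.178
9. canonical 4-gon: [(22.9094, 21.7562) (7.7765, 32.5886) (9.585, 16.7407) (18.6037, 13.672)]
10. shoelace: 153.178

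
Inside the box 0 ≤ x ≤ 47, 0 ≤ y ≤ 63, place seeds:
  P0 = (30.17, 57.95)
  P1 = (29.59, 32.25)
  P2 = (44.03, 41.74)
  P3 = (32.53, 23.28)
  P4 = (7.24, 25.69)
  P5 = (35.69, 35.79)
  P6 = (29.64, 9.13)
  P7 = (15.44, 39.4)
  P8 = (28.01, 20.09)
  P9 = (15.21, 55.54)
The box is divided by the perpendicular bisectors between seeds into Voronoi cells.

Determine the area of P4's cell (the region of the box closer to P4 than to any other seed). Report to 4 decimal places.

Area of P4's cell: 496.6876

1. box [0,47]×[0,63]: [(0, 0) (47, 0) (47, 63) (0, 63)]
2. ⊥bis P4·P0 via (18.705,41.82): [(0, 55.1153) (0, 0) (47, 0) (47, 21.7083)]  |A|=1805.3534
3. ⊥bis P4·P1 via (18.415,28.97): [(13.5726, 45.468) (0, 55.1153) (0, 0) (26.9181, 0)]  |A|=985.9849
4. ⊥bis P4·P2 via (25.635,33.715): [(13.5726, 45.468) (0, 55.1153) (0, 0) (26.9181, 0)]  |A|=985.9849
5. ⊥bis P4·P3 via (19.885,24.485): [(19.8474, 24.09) (13.5726, 45.468) (0, 55.1153) (0, 0) (17.5517, 0)]  |A|=873.1675
6. ⊥bis P4·P5 via (21.465,30.74): [(19.8474, 24.09) (13.5726, 45.468) (0, 55.1153) (0, 0) (17.5517, 0)]  |A|=873.1675
7. ⊥bis P4·P6 via (18.44,17.41): [(19.3248, 18.6069) (19.8474, 24.09) (13.5726, 45.468) (0, 55.1153) (0, 0) (5.569, 0)]  |A|=761.6873
8. ⊥bis P4·P7 via (11.34,32.545): [(19.3248, 18.6069) (19.8474, 24.09) (18.6488, 28.1736) (0, 39.3275) (0, 0) (5.569, 0)]  |A|=521.5961
9. ⊥bis P4·P8 via (17.625,22.89): [(14.8314, 12.5288) (18.8577, 27.4619) (18.6488, 28.1736) (0, 39.3275) (0, 0) (5.569, 0)]  |A|=496.6876
10. ⊥bis P4·P9 via (11.225,40.615): [(14.8314, 12.5288) (18.8577, 27.4619) (18.6488, 28.1736) (0, 39.3275) (0, 0) (5.569, 0)]  |A|=496.6876
11. canonical 6-gon: [(14.8314, 12.5288) (18.8577, 27.4619) (18.6488, 28.1736) (0, 39.3275) (0, 0) (5.569, 0)]
12. shoelace: 496.6876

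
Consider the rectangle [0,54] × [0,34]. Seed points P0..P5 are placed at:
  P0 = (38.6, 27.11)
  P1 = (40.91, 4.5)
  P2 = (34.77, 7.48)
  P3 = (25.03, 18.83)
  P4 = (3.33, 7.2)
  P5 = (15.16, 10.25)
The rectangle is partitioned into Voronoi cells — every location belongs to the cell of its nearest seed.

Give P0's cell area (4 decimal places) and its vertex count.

1. box [0,54]×[0,34]: [(0, 0) (54, 0) (54, 34) (0, 34)]
2. ⊥bis P0·P1 via (39.755,15.805): [(0, 11.7433) (54, 17.2604) (54, 34) (0, 34)]  |A|=1052.8997
3. ⊥bis P0·P2 via (36.685,17.295): [(0, 24.4526) (42.7523, 16.1112) (54, 17.2604) (54, 34) (0, 34)]  |A|=781.2252
4. ⊥bis P0·P3 via (31.815,22.97): [(35.0875, 17.6067) (42.7523, 16.1112) (54, 17.2604) (54, 34) (25.0848, 34)]  |A|=408.1159
5. ⊥bis P0·P4 via (20.965,17.155): [(35.0875, 17.6067) (42.7523, 16.1112) (54, 17.2604) (54, 34) (25.0848, 34)]  |A|=408.1159
6. ⊥bis P0·P5 via (26.88,18.68): [(35.0875, 17.6067) (42.7523, 16.1112) (54, 17.2604) (54, 34) (25.0848, 34)]  |A|=408.1159
7. canonical 5-gon: [(35.0875, 17.6067) (42.7523, 16.1112) (54, 17.2604) (54, 34) (25.0848, 34)]
8. shoelace: 408.1159

Area of P0's cell: 408.1159 (5 vertices)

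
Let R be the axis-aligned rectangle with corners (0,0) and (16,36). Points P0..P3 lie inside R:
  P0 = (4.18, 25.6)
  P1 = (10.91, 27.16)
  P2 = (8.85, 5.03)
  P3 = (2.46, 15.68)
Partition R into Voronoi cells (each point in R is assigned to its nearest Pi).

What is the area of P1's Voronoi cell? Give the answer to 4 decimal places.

Area of P1's cell: 160.5707

1. box [0,16]×[0,36]: [(0, 0) (16, 0) (16, 36) (0, 36)]
2. ⊥bis P1·P0 via (7.545,26.38): [(13.6598, 0) (16, 0) (16, 36) (5.3151, 36)]  |A|=234.4512
3. ⊥bis P1·P2 via (9.88,16.095): [(9.9301, 16.0903) (16, 15.5253) (16, 36) (5.3151, 36)]  |A|=168.5058
4. ⊥bis P1·P3 via (6.685,21.42): [(9.1082, 19.6364) (14.5042, 15.6645) (16, 15.5253) (16, 36) (5.3151, 36)]  |A|=160.5707
5. canonical 5-gon: [(9.1082, 19.6364) (14.5042, 15.6645) (16, 15.5253) (16, 36) (5.3151, 36)]
6. shoelace: 160.5707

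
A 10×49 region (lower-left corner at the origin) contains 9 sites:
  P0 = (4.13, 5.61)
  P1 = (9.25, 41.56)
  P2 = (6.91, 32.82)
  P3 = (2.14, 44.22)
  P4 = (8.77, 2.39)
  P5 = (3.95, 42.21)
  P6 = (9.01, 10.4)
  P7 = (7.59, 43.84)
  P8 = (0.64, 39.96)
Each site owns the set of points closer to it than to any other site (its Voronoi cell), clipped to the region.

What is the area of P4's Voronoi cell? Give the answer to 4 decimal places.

Area of P4's cell: 26.2541

1. box [0,10]×[0,49]: [(0, 0) (10, 0) (10, 49) (0, 49)]
2. ⊥bis P4·P0 via (6.45,4): [(3.6741, 0) (10, 0) (10, 9.1155)]  |A|=28.8318
3. ⊥bis P4·P1 via (9.01,21.975): [(3.6741, 0) (10, 0) (10, 9.1155)]  |A|=28.8318
4. ⊥bis P4·P2 via (7.84,17.605): [(3.6741, 0) (10, 0) (10, 9.1155)]  |A|=28.8318
5. ⊥bis P4·P3 via (5.455,23.305): [(3.6741, 0) (10, 0) (10, 9.1155)]  |A|=28.8318
6. ⊥bis P4·P5 via (6.36,22.3): [(3.6741, 0) (10, 0) (10, 9.1155)]  |A|=28.8318
7. ⊥bis P4·P6 via (8.89,6.395): [(8.1279, 6.4178) (3.6741, 0) (10, 0) (10, 6.3617)]  |A|=26.2541
8. ⊥bis P4·P7 via (8.18,23.115): [(8.1279, 6.4178) (3.6741, 0) (10, 0) (10, 6.3617)]  |A|=26.2541
9. ⊥bis P4·P8 via (4.705,21.175): [(8.1279, 6.4178) (3.6741, 0) (10, 0) (10, 6.3617)]  |A|=26.2541
10. canonical 4-gon: [(8.1279, 6.4178) (3.6741, 0) (10, 0) (10, 6.3617)]
11. shoelace: 26.2541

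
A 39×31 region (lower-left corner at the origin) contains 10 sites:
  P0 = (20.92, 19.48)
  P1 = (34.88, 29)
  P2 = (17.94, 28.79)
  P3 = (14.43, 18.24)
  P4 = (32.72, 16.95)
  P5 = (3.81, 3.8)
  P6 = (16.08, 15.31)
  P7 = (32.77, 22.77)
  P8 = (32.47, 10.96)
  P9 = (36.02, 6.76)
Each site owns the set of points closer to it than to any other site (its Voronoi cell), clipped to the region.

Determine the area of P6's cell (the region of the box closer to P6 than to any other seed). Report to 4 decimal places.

Area of P6's cell: 159.5942

1. box [0,39]×[0,31]: [(0, 0) (39, 0) (39, 31) (0, 31)]
2. ⊥bis P6·P0 via (18.5,17.395): [(0, 0) (33.487, 0) (6.7783, 31) (0, 31)]  |A|=624.1129
3. ⊥bis P6·P1 via (25.48,22.155): [(0, 0) (33.487, 0) (6.7783, 31) (0, 31)]  |A|=624.1129
4. ⊥bis P6·P2 via (17.01,22.05): [(0, 24.3971) (0, 0) (33.487, 0) (14.1493, 22.4447)]  |A|=548.4043
5. ⊥bis P6·P3 via (15.255,16.775): [(0, 8.1843) (0, 0) (33.487, 0) (17.7996, 18.208)]  |A|=377.7036
6. ⊥bis P6·P4 via (24.4,16.13): [(0, 8.1843) (0, 0) (25.9897, 0) (25.0213, 9.8259) (17.7996, 18.208)]  |A|=340.8699
7. ⊥bis P6·P5 via (9.945,9.555): [(7.3488, 12.3227) (18.9082, 0) (25.9897, 0) (25.0213, 9.8259) (17.7996, 18.208)]  |A|=194.2981
8. ⊥bis P6·P7 via (24.425,19.04): [(7.3488, 12.3227) (18.9082, 0) (25.9897, 0) (25.0213, 9.8259) (17.7996, 18.208)]  |A|=194.2981
9. ⊥bis P6·P8 via (24.275,13.135): [(7.3488, 12.3227) (18.9082, 0) (20.7889, 0) (23.7793, 11.2674) (17.7996, 18.208)]  |A|=159.5942
10. ⊥bis P6·P9 via (26.05,11.035): [(7.3488, 12.3227) (18.9082, 0) (20.7889, 0) (23.7793, 11.2674) (17.7996, 18.208)]  |A|=159.5942
11. canonical 5-gon: [(7.3488, 12.3227) (18.9082, 0) (20.7889, 0) (23.7793, 11.2674) (17.7996, 18.208)]
12. shoelace: 159.5942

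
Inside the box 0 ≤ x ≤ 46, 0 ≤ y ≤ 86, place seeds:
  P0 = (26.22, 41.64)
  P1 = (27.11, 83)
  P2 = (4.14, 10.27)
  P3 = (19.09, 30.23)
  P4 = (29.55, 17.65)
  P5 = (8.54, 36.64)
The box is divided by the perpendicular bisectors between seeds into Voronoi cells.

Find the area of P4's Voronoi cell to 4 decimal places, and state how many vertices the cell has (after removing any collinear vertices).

1. box [0,46]×[0,86]: [(0, 0) (46, 0) (46, 86) (0, 86)]
2. ⊥bis P4·P0 via (27.885,29.645): [(0, 25.7743) (0, 0) (46, 0) (46, 32.1595)]  |A|=1332.4785
3. ⊥bis P4·P1 via (28.33,50.325): [(0, 25.7743) (0, 0) (46, 0) (46, 32.1595)]  |A|=1332.4785
4. ⊥bis P4·P2 via (16.845,13.96): [(12.8939, 27.5641) (20.8995, 0) (46, 0) (46, 32.1595)]  |A|=878.275
5. ⊥bis P4·P3 via (24.32,23.94): [(31.8418, 30.1942) (15.9643, 16.9924) (20.8995, 0) (46, 0) (46, 32.1595)]  |A|=774.081
6. ⊥bis P4·P5 via (19.045,27.145): [(31.8418, 30.1942) (15.9643, 16.9924) (20.8995, 0) (46, 0) (46, 32.1595)]  |A|=774.081
7. canonical 5-gon: [(31.8418, 30.1942) (15.9643, 16.9924) (20.8995, 0) (46, 0) (46, 32.1595)]
8. shoelace: 774.081

Area of P4's cell: 774.0810 (5 vertices)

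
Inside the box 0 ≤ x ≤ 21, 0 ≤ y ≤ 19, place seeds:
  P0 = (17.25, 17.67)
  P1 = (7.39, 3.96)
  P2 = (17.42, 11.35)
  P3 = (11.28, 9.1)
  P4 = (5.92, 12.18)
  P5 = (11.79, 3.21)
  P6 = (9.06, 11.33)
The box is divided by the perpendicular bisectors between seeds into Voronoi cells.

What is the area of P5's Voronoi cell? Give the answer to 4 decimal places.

Area of P5's cell: 63.6466

1. box [0,21]×[0,19]: [(0, 0) (21, 0) (21, 19) (0, 19)]
2. ⊥bis P5·P0 via (14.52,10.44): [(0, 15.9227) (0, 0) (21, 0) (21, 7.9932)]  |A|=251.1164
3. ⊥bis P5·P1 via (9.59,3.585): [(10.9859, 11.7744) (8.9789, 0) (21, 0) (21, 7.9932)]  |A|=110.793
4. ⊥bis P5·P2 via (14.605,7.28): [(10.6823, 9.9931) (8.9789, 0) (21, 0) (21, 2.8569)]  |A|=74.8025
5. ⊥bis P5·P3 via (11.535,6.155): [(15.709, 6.5164) (10.0055, 6.0226) (8.9789, 0) (21, 0) (21, 2.8569)]  |A|=63.6466
6. ⊥bis P5·P4 via (8.855,7.695): [(15.709, 6.5164) (10.0055, 6.0226) (8.9789, 0) (21, 0) (21, 2.8569)]  |A|=63.6466
7. ⊥bis P5·P6 via (10.425,7.27): [(15.709, 6.5164) (10.0055, 6.0226) (8.9789, 0) (21, 0) (21, 2.8569)]  |A|=63.6466
8. canonical 5-gon: [(15.709, 6.5164) (10.0055, 6.0226) (8.9789, 0) (21, 0) (21, 2.8569)]
9. shoelace: 63.6466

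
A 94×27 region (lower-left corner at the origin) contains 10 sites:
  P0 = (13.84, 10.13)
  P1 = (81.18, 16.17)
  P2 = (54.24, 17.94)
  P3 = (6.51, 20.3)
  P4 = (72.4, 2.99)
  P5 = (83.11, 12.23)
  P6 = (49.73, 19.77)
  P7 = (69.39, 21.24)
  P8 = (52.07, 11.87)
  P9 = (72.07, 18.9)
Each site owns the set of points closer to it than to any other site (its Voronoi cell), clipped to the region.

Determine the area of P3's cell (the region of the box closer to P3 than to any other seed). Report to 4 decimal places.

1. box [0,94]×[0,27]: [(0, 0) (94, 0) (94, 27) (0, 27)]
2. ⊥bis P3·P0 via (10.175,15.215): [(0, 7.8814) (26.5261, 27) (0, 27)]  |A|=253.5708
3. ⊥bis P3·P1 via (43.845,18.235): [(0, 7.8814) (26.5261, 27) (0, 27)]  |A|=253.5708
4. ⊥bis P3·P2 via (30.375,19.12): [(0, 7.8814) (26.5261, 27) (0, 27)]  |A|=253.5708
5. ⊥bis P3·P4 via (39.455,11.645): [(0, 7.8814) (26.5261, 27) (0, 27)]  |A|=253.5708
6. ⊥bis P3·P5 via (44.81,16.265): [(0, 7.8814) (26.5261, 27) (0, 27)]  |A|=253.5708
7. ⊥bis P3·P6 via (28.12,20.035): [(0, 7.8814) (26.5261, 27) (0, 27)]  |A|=253.5708
8. ⊥bis P3·P7 via (37.95,20.77): [(0, 7.8814) (26.5261, 27) (0, 27)]  |A|=253.5708
9. ⊥bis P3·P8 via (29.29,16.085): [(0, 7.8814) (26.5261, 27) (0, 27)]  |A|=253.5708
10. ⊥bis P3·P9 via (39.29,19.6): [(0, 7.8814) (26.5261, 27) (0, 27)]  |A|=253.5708
11. canonical 3-gon: [(0, 7.8814) (26.5261, 27) (0, 27)]
12. shoelace: 253.5708

Area of P3's cell: 253.5708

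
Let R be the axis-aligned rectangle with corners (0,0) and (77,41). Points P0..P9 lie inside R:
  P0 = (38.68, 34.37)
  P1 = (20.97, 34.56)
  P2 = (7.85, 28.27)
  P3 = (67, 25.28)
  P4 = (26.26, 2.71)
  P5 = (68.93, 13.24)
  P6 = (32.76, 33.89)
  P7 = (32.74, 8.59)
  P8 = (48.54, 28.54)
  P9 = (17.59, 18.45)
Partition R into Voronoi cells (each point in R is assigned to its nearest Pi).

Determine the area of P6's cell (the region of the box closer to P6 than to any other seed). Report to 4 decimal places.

1. box [0,77]×[0,41]: [(0, 0) (77, 0) (77, 41) (0, 41)]
2. ⊥bis P6·P0 via (35.72,34.13): [(0, 0) (38.4873, 0) (35.163, 41) (0, 41)]  |A|=1509.8305
3. ⊥bis P6·P1 via (26.865,34.225): [(24.9201, 0) (38.4873, 0) (35.163, 41) (27.25, 41)]  |A|=440.344
4. ⊥bis P6·P2 via (20.305,31.08): [(25.4023, 8.4866) (27.317, 0) (38.4873, 0) (35.163, 41) (27.25, 41)]  |A|=430.1729
5. ⊥bis P6·P3 via (49.88,29.585): [(25.4023, 8.4866) (27.317, 0) (38.4873, 0) (35.163, 41) (27.25, 41)]  |A|=430.1729
6. ⊥bis P6·P4 via (29.51,18.3): [(26.0016, 19.0314) (37.1324, 16.711) (35.163, 41) (27.25, 41)]  |A|=219.8113
7. ⊥bis P6·P5 via (50.845,23.565): [(26.0016, 19.0314) (37.1324, 16.711) (35.163, 41) (27.25, 41)]  |A|=219.8113
8. ⊥bis P6·P7 via (32.75,21.24): [(26.1274, 21.2452) (36.7654, 21.2368) (35.163, 41) (27.25, 41)]  |A|=183.273
9. ⊥bis P6·P8 via (40.65,31.215): [(26.1274, 21.2452) (36.7654, 21.2368) (35.163, 41) (27.25, 41)]  |A|=183.273
10. ⊥bis P6·P9 via (25.175,26.17): [(26.3421, 25.0233) (30.1907, 21.242) (36.7654, 21.2368) (35.163, 41) (27.25, 41)]  |A|=175.5969
11. canonical 5-gon: [(26.3421, 25.0233) (30.1907, 21.242) (36.7654, 21.2368) (35.163, 41) (27.25, 41)]
12. shoelace: 175.5969

Area of P6's cell: 175.5969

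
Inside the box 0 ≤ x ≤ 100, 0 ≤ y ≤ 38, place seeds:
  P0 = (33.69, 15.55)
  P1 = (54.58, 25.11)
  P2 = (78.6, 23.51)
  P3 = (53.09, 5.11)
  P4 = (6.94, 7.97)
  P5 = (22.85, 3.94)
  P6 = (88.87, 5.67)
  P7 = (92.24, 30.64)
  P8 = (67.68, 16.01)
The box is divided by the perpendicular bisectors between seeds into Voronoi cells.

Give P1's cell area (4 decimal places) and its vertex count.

Area of P1's cell: 521.6666 (5 vertices)

1. box [0,100]×[0,38]: [(0, 0) (100, 0) (100, 38) (0, 38)]
2. ⊥bis P1·P0 via (44.135,20.33): [(53.4387, 0) (100, 0) (100, 38) (36.0486, 38)]  |A|=2099.7411
3. ⊥bis P1·P2 via (66.59,24.31): [(53.4387, 0) (64.9707, 0) (67.5019, 38) (36.0486, 38)]  |A|=816.7203
4. ⊥bis P1·P3 via (53.835,15.11): [(46.2658, 15.6739) (65.9172, 14.2099) (67.5019, 38) (36.0486, 38)]  |A|=586.0299
5. ⊥bis P1·P4 via (30.76,16.54): [(46.2658, 15.6739) (65.9172, 14.2099) (67.5019, 38) (36.0486, 38)]  |A|=586.0299
6. ⊥bis P1·P5 via (38.715,14.525): [(46.2658, 15.6739) (65.9172, 14.2099) (67.5019, 38) (36.0486, 38)]  |A|=586.0299
7. ⊥bis P1·P6 via (71.725,15.39): [(46.2658, 15.6739) (65.9172, 14.2099) (67.5019, 38) (36.0486, 38)]  |A|=586.0299
8. ⊥bis P1·P7 via (73.41,27.875): [(46.2658, 15.6739) (65.9172, 14.2099) (67.5019, 38) (36.0486, 38)]  |A|=586.0299
9. ⊥bis P1·P8 via (61.13,20.56): [(46.2658, 15.6739) (57.1715, 14.8614) (66.8928, 28.8559) (67.5019, 38) (36.0486, 38)]  |A|=521.6666
10. canonical 5-gon: [(46.2658, 15.6739) (57.1715, 14.8614) (66.8928, 28.8559) (67.5019, 38) (36.0486, 38)]
11. shoelace: 521.6666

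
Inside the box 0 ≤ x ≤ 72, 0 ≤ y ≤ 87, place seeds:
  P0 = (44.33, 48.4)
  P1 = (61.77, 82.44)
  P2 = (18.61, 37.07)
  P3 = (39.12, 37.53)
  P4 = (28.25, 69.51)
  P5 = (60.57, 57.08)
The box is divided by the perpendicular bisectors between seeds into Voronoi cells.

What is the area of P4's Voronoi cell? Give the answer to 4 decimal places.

Area of P4's cell: 1327.7530

1. box [0,72]×[0,87]: [(0, 0) (72, 0) (72, 87) (0, 87)]
2. ⊥bis P4·P0 via (36.29,58.955): [(0, 31.312) (72, 86.1562) (72, 87) (0, 87)]  |A|=2035.1448
3. ⊥bis P4·P1 via (45.01,75.975): [(0, 31.312) (48.104, 67.954) (40.7572, 87) (0, 87)]  |A|=1727.5381
4. ⊥bis P4·P2 via (23.43,53.29): [(0, 60.2526) (27.331, 52.1307) (48.104, 67.954) (40.7572, 87) (0, 87)]  |A|=1332.0506
5. ⊥bis P4·P3 via (33.685,53.52): [(0, 60.2526) (27.331, 52.1307) (48.104, 67.954) (40.7572, 87) (0, 87)]  |A|=1332.0506
6. ⊥bis P4·P5 via (44.41,63.295): [(0, 60.2526) (27.331, 52.1307) (45.4137, 65.9047) (47.1515, 70.4233) (40.7572, 87) (0, 87)]  |A|=1327.753
7. canonical 6-gon: [(0, 60.2526) (27.331, 52.1307) (45.4137, 65.9047) (47.1515, 70.4233) (40.7572, 87) (0, 87)]
8. shoelace: 1327.753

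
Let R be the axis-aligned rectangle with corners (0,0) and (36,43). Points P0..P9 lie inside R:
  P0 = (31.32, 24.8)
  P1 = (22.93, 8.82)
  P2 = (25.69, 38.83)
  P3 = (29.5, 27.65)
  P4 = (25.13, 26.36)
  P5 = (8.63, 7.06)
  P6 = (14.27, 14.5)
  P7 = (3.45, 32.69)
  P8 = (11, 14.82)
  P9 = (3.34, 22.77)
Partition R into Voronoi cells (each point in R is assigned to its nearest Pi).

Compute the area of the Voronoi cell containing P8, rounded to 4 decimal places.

Area of P8's cell: 80.8078

1. box [0,36]×[0,43]: [(0, 0) (36, 0) (36, 43) (0, 43)]
2. ⊥bis P8·P0 via (21.16,19.81): [(0, 0) (30.8895, 0) (9.7704, 43) (0, 43)]  |A|=874.1887
3. ⊥bis P8·P1 via (16.965,11.82): [(0, 0) (11.0203, 0) (21.0728, 19.9876) (9.7704, 43) (0, 43)]  |A|=675.6199
4. ⊥bis P8·P2 via (18.345,26.825): [(0, 38.049) (0, 0) (11.0203, 0) (21.0728, 19.9876) (17.4439, 27.3763)]  |A|=556.1127
5. ⊥bis P8·P3 via (20.25,21.235): [(14.92, 28.9205) (0, 38.049) (0, 0) (11.0203, 0) (21.0728, 19.9876) (20.9701, 20.1967)]  |A|=549.775
6. ⊥bis P8·P4 via (18.065,20.59): [(7.6076, 33.3945) (0, 38.049) (0, 0) (11.0203, 0) (20.114, 18.0812)]  |A|=511.4309
7. ⊥bis P8·P5 via (9.815,10.94): [(7.6076, 33.3945) (0, 38.049) (0, 13.9376) (15.6293, 9.1642) (20.114, 18.0812)]  |A|=352.0167
8. ⊥bis P8·P6 via (12.635,14.66): [(13.7342, 25.8928) (7.6076, 33.3945) (0, 38.049) (0, 13.9376) (12.1997, 10.2117)]  |A|=278.363
9. ⊥bis P8·P7 via (7.225,23.755): [(13.7342, 25.8928) (13.3624, 26.348) (0, 20.7025) (0, 13.9376) (12.1997, 10.2117)]  |A|=149.0572
10. ⊥bis P8·P9 via (7.17,18.795): [(13.6507, 25.0393) (1.6164, 13.444) (12.1997, 10.2117)]  |A|=80.8078
11. canonical 3-gon: [(13.6507, 25.0393) (1.6164, 13.444) (12.1997, 10.2117)]
12. shoelace: 80.8078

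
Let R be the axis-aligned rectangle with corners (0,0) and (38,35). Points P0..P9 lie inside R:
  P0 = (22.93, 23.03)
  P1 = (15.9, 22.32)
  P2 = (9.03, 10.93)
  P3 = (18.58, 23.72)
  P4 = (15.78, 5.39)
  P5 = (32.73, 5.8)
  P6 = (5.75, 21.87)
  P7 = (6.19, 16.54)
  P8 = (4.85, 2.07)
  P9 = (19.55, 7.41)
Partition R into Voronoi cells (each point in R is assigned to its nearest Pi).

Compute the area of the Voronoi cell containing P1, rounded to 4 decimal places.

1. box [0,38]×[0,35]: [(0, 0) (38, 0) (38, 35) (0, 35)]
2. ⊥bis P1·P0 via (19.415,22.675): [(0, 0) (21.7051, 0) (18.1702, 35) (0, 35)]  |A|=697.8179
3. ⊥bis P1·P2 via (12.465,16.625): [(0, 24.1434) (20.5165, 11.7687) (18.1702, 35) (0, 35)]  |A|=322.4291
4. ⊥bis P1·P3 via (17.24,23.02): [(0, 24.1434) (20.5165, 11.7687) (19.8931, 17.9412) (10.9818, 35) (0, 35)]  |A|=261.1162
5. ⊥bis P1·P4 via (15.84,13.855): [(0, 24.1434) (17.072, 13.8463) (20.309, 13.8233) (19.8931, 17.9412) (10.9818, 35) (0, 35)]  |A|=257.793
6. ⊥bis P1·P5 via (24.315,14.06): [(0, 24.1434) (17.072, 13.8463) (20.309, 13.8233) (19.8931, 17.9412) (10.9818, 35) (0, 35)]  |A|=257.793
7. ⊥bis P1·P6 via (10.825,22.095): [(11.0291, 17.4911) (17.072, 13.8463) (20.309, 13.8233) (19.8931, 17.9412) (10.9818, 35) (10.2529, 35)]  |A|=108.1654
8. ⊥bis P1·P7 via (11.045,19.43): [(10.935, 19.6149) (12.8546, 16.39) (17.072, 13.8463) (20.309, 13.8233) (19.8931, 17.9412) (10.9818, 35) (10.2529, 35)]  |A|=106.2788
9. ⊥bis P1·P8 via (10.375,12.195): [(10.935, 19.6149) (12.8546, 16.39) (17.072, 13.8463) (20.309, 13.8233) (19.8931, 17.9412) (10.9818, 35) (10.2529, 35)]  |A|=106.2788
10. ⊥bis P1·P9 via (17.725,14.865): [(10.935, 19.6149) (12.8546, 16.39) (16.0591, 14.4572) (20.144, 15.4572) (19.8931, 17.9412) (10.9818, 35) (10.2529, 35)]  |A|=101.8821
11. canonical 7-gon: [(10.935, 19.6149) (12.8546, 16.39) (16.0591, 14.4572) (20.144, 15.4572) (19.8931, 17.9412) (10.9818, 35) (10.2529, 35)]
12. shoelace: 101.8821

Area of P1's cell: 101.8821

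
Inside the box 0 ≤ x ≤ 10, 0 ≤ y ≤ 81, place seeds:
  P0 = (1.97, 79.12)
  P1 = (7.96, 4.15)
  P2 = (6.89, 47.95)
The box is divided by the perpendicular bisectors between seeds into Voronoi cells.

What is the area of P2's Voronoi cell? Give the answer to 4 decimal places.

Area of P2's cell: 376.3421

1. box [0,10]×[0,81]: [(0, 0) (10, 0) (10, 81) (0, 81)]
2. ⊥bis P2·P0 via (4.43,63.535): [(0, 62.8358) (0, 0) (10, 0) (10, 64.4142)]  |A|=636.2497
3. ⊥bis P2·P1 via (7.425,26.05): [(0, 62.8358) (0, 25.8686) (10, 26.1129) (10, 64.4142)]  |A|=376.3421
4. canonical 4-gon: [(0, 62.8358) (0, 25.8686) (10, 26.1129) (10, 64.4142)]
5. shoelace: 376.3421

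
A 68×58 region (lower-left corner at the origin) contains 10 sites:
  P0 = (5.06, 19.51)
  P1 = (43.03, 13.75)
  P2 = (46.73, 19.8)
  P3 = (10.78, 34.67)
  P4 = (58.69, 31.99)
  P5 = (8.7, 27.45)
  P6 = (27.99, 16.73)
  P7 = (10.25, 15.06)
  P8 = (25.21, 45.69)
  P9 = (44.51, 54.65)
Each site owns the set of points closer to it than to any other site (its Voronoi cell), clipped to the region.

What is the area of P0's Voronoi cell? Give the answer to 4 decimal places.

Area of P0's cell: 102.8015

1. box [0,68]×[0,58]: [(0, 0) (68, 0) (68, 58) (0, 58)]
2. ⊥bis P0·P1 via (24.045,16.63): [(0, 0) (21.5223, 0) (30.3208, 58) (0, 58)]  |A|=1503.4478
3. ⊥bis P0·P2 via (25.895,19.655): [(0, 0) (21.5223, 0) (25.834, 28.423) (25.6281, 58) (0, 58)]  |A|=1434.0507
4. ⊥bis P0·P3 via (7.92,27.09): [(0, 30.0783) (0, 0) (21.5223, 0) (24.6729, 20.769)]  |A|=594.5567
5. ⊥bis P0·P4 via (31.875,25.75): [(0, 30.0783) (0, 0) (21.5223, 0) (24.6729, 20.769)]  |A|=594.5567
6. ⊥bis P0·P5 via (6.88,23.48): [(0, 26.6341) (0, 0) (21.5223, 0) (23.9005, 15.6772)]  |A|=486.987
7. ⊥bis P0·P6 via (16.525,18.12): [(16.6328, 19.009) (0, 26.6341) (0, 0) (14.3282, 0)]  |A|=357.6808
8. ⊥bis P0·P7 via (7.655,17.285): [(11.2493, 21.477) (0, 26.6341) (0, 8.357)]  |A|=102.8015
9. ⊥bis P0·P8 via (15.135,32.6): [(11.2493, 21.477) (0, 26.6341) (0, 8.357)]  |A|=102.8015
10. ⊥bis P0·P9 via (24.785,37.08): [(11.2493, 21.477) (0, 26.6341) (0, 8.357)]  |A|=102.8015
11. canonical 3-gon: [(11.2493, 21.477) (0, 26.6341) (0, 8.357)]
12. shoelace: 102.8015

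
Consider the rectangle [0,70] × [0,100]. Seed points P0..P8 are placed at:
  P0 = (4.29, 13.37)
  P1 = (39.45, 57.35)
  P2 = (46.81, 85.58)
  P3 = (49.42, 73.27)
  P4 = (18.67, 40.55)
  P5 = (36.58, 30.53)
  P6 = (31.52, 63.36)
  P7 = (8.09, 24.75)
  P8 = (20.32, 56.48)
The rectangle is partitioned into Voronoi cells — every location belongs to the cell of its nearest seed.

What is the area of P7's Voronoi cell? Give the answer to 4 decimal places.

1. box [0,70]×[0,100]: [(0, 0) (70, 0) (70, 100) (0, 100)]
2. ⊥bis P7·P0 via (6.19,19.06): [(0, 21.127) (63.2697, 0) (70, 0) (70, 100) (0, 100)]  |A|=6331.652
3. ⊥bis P7·P1 via (23.77,41.05): [(0, 63.9159) (0, 21.127) (63.2697, 0) (66.4432, 0)]  |A|=1455.0377
4. ⊥bis P7·P2 via (27.45,55.165): [(0, 63.9159) (0, 21.127) (63.2697, 0) (66.4432, 0)]  |A|=1455.0377
5. ⊥bis P7·P3 via (28.755,49.01): [(0, 63.9159) (0, 21.127) (63.2697, 0) (66.4432, 0)]  |A|=1455.0377
6. ⊥bis P7·P4 via (13.38,32.65): [(0, 41.6095) (0, 21.127) (61.0143, 0.7531)]  |A|=624.8643
7. ⊥bis P7·P5 via (22.335,27.64): [(22.5666, 26.4985) (0, 41.6095) (0, 21.127) (25.3754, 12.6536)]  |A|=394.8701
8. ⊥bis P7·P6 via (19.805,44.055): [(22.5666, 26.4985) (0, 41.6095) (0, 21.127) (25.3754, 12.6536)]  |A|=394.8701
9. ⊥bis P7·P8 via (14.205,40.615): [(22.5666, 26.4985) (0, 41.6095) (0, 21.127) (25.3754, 12.6536)]  |A|=394.8701
10. canonical 4-gon: [(22.5666, 26.4985) (0, 41.6095) (0, 21.127) (25.3754, 12.6536)]
11. shoelace: 394.8701

Area of P7's cell: 394.8701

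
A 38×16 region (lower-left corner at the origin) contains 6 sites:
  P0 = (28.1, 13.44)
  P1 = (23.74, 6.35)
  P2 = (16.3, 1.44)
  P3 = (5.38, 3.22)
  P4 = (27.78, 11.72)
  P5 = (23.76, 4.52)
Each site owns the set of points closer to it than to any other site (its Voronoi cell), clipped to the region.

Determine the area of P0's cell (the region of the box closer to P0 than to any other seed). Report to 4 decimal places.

Area of P0's cell: 69.7309

1. box [0,38]×[0,16]: [(0, 0) (38, 0) (38, 16) (0, 16)]
2. ⊥bis P0·P1 via (25.92,9.895): [(38, 2.4664) (38, 16) (15.9924, 16)]  |A|=148.9212
3. ⊥bis P0·P2 via (22.2,7.44): [(38, 2.4664) (38, 16) (15.9924, 16)]  |A|=148.9212
4. ⊥bis P0·P3 via (16.74,8.33): [(38, 2.4664) (38, 16) (15.9924, 16)]  |A|=148.9212
5. ⊥bis P0·P4 via (27.94,12.58): [(18.7836, 14.2835) (38, 10.7084) (38, 16) (15.9924, 16)]  |A|=69.7309
6. ⊥bis P0·P5 via (25.93,8.98): [(18.7836, 14.2835) (38, 10.7084) (38, 16) (15.9924, 16)]  |A|=69.7309
7. canonical 4-gon: [(18.7836, 14.2835) (38, 10.7084) (38, 16) (15.9924, 16)]
8. shoelace: 69.7309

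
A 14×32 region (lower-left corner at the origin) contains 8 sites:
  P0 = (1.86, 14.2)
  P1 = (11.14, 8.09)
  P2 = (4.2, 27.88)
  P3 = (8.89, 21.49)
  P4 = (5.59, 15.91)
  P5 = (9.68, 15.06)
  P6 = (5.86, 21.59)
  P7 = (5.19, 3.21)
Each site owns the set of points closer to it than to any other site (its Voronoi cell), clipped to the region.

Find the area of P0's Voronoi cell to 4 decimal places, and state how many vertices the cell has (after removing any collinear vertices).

Area of P0's cell: 45.0844 (5 vertices)

1. box [0,14]×[0,32]: [(0, 0) (14, 0) (14, 32) (0, 32)]
2. ⊥bis P0·P1 via (6.5,11.145): [(0, 1.2727) (14, 22.5362) (14, 32) (0, 32)]  |A|=281.3382
3. ⊥bis P0·P2 via (3.03,21.04): [(0, 21.5583) (0, 1.2727) (12.0042, 19.5049)]  |A|=121.7566
4. ⊥bis P0·P3 via (5.375,17.845): [(1.8531, 21.2413) (0, 21.5583) (0, 1.2727) (8.7613, 14.5795)]  |A|=93.9417
5. ⊥bis P0·P4 via (3.725,15.055): [(0.8069, 21.4203) (0, 21.5583) (0, 1.2727) (5.9208, 10.2653)]  |A|=64.2011
6. ⊥bis P0·P5 via (5.77,14.63): [(0.8069, 21.4203) (0, 21.5583) (0, 1.2727) (5.9208, 10.2653)]  |A|=64.2011
7. ⊥bis P0·P6 via (3.86,17.895): [(1.9488, 18.9295) (0, 19.9843) (0, 1.2727) (5.9208, 10.2653)]  |A|=61.7414
8. ⊥bis P0·P7 via (3.525,8.705): [(1.9488, 18.9295) (0, 19.9843) (0, 7.6369) (5.2345, 9.223) (5.9208, 10.2653)]  |A|=45.0844
9. canonical 5-gon: [(1.9488, 18.9295) (0, 19.9843) (0, 7.6369) (5.2345, 9.223) (5.9208, 10.2653)]
10. shoelace: 45.0844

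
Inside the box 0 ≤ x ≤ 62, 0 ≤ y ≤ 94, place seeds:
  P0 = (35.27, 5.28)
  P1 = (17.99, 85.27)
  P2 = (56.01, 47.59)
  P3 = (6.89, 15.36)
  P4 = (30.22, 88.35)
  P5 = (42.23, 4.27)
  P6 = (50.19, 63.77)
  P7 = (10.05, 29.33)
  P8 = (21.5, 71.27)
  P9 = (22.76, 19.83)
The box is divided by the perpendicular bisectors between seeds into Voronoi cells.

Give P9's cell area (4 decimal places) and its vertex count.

Area of P9's cell: 597.7485 (5 vertices)

1. box [0,62]×[0,94]: [(0, 0) (62, 0) (62, 94) (0, 94)]
2. ⊥bis P9·P0 via (29.015,12.555): [(0, 0) (14.4127, 0) (62, 40.9153) (62, 94) (0, 94)]  |A|=4854.4749
3. ⊥bis P9·P1 via (20.375,52.55): [(0, 51.0648) (0, 0) (14.4127, 0) (62, 40.9153) (62, 55.5841)]  |A|=2332.592
4. ⊥bis P9·P2 via (39.385,33.71): [(23.4675, 52.7754) (0, 51.0648) (0, 0) (14.4127, 0) (45.3333, 26.5854)]  |A|=1675.0607
5. ⊥bis P9·P3 via (14.825,17.595): [(23.4675, 52.7754) (5.2892, 51.4504) (18.7343, 3.7157) (45.3333, 26.5854)]  |A|=1041.122
6. ⊥bis P9·P4 via (26.49,54.09): [(23.4675, 52.7754) (5.2892, 51.4504) (18.7343, 3.7157) (45.3333, 26.5854)]  |A|=1041.122
7. ⊥bis P9·P5 via (32.495,12.05): [(44.709, 27.3331) (23.4675, 52.7754) (5.2892, 51.4504) (18.7343, 3.7157) (41.4277, 23.2274)]  |A|=1038.6135
8. ⊥bis P9·P6 via (36.475,41.8): [(44.709, 27.3331) (28.4463, 46.812) (19.3718, 52.4769) (5.2892, 51.4504) (18.7343, 3.7157) (41.4277, 23.2274)]  |A|=1025.6579
9. ⊥bis P9·P7 via (16.405,24.58): [(44.709, 27.3331) (30.8607, 43.9202) (13.8285, 21.1329) (18.7343, 3.7157) (41.4277, 23.2274)]  |A|=597.7485
10. ⊥bis P9·P8 via (22.13,45.55): [(44.709, 27.3331) (30.8607, 43.9202) (13.8285, 21.1329) (18.7343, 3.7157) (41.4277, 23.2274)]  |A|=597.7485
11. canonical 5-gon: [(44.709, 27.3331) (30.8607, 43.9202) (13.8285, 21.1329) (18.7343, 3.7157) (41.4277, 23.2274)]
12. shoelace: 597.7485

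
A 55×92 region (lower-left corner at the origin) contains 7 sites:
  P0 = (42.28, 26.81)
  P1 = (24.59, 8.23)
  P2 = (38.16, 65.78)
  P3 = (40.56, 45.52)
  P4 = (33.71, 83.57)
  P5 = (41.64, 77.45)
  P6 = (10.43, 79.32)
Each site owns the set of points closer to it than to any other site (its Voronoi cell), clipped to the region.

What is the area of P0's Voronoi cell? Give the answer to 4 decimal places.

Area of P0's cell: 777.8840

1. box [0,55]×[0,92]: [(0, 0) (55, 0) (55, 92) (0, 92)]
2. ⊥bis P0·P1 via (33.435,17.52): [(0, 49.3534) (51.8364, 0) (55, 0) (55, 92) (0, 92)]  |A|=3780.8467
3. ⊥bis P0·P2 via (40.22,46.295): [(6.911, 42.7735) (51.8364, 0) (55, 0) (55, 47.8576)]  |A|=1218.37
4. ⊥bis P0·P3 via (41.42,36.165): [(16.2794, 33.8538) (51.8364, 0) (55, 0) (55, 37.4134)]  |A|=777.884
5. ⊥bis P0·P4 via (37.995,55.19): [(16.2794, 33.8538) (51.8364, 0) (55, 0) (55, 37.4134)]  |A|=777.884
6. ⊥bis P0·P5 via (41.96,52.13): [(16.2794, 33.8538) (51.8364, 0) (55, 0) (55, 37.4134)]  |A|=777.884
7. ⊥bis P0·P6 via (26.355,53.065): [(16.2794, 33.8538) (51.8364, 0) (55, 0) (55, 37.4134)]  |A|=777.884
8. canonical 4-gon: [(16.2794, 33.8538) (51.8364, 0) (55, 0) (55, 37.4134)]
9. shoelace: 777.884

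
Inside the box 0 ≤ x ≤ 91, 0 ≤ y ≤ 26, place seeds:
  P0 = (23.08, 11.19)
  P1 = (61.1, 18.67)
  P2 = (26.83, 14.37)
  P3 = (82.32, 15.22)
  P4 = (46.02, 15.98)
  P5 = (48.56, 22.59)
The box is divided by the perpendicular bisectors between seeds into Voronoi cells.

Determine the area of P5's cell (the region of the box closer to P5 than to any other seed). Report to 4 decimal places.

Area of P5's cell: 116.5221

1. box [0,91]×[0,26]: [(0, 0) (91, 0) (91, 26) (0, 26)]
2. ⊥bis P5·P0 via (35.82,16.89): [(43.3768, 0) (91, 0) (91, 26) (31.7441, 26)]  |A|=1389.429
3. ⊥bis P5·P1 via (54.83,20.63): [(43.3768, 0) (48.3811, 0) (56.5087, 26) (31.7441, 26)]  |A|=386.9955
4. ⊥bis P5·P2 via (37.695,18.48): [(44.6856, 0) (48.3811, 0) (56.5087, 26) (34.8503, 26)]  |A|=329.5993
5. ⊥bis P5·P3 via (65.44,18.905): [(44.6856, 0) (48.3811, 0) (56.5087, 26) (34.8503, 26)]  |A|=329.5993
6. ⊥bis P5·P4 via (47.29,19.285): [(35.7067, 23.7361) (53.6461, 16.8426) (56.5087, 26) (34.8503, 26)]  |A|=116.5221
7. canonical 4-gon: [(35.7067, 23.7361) (53.6461, 16.8426) (56.5087, 26) (34.8503, 26)]
8. shoelace: 116.5221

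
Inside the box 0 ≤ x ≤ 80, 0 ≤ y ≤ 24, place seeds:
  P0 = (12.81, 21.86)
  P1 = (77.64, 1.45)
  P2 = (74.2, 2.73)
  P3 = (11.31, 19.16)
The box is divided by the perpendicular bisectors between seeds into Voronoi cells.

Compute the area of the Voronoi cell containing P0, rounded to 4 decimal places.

Area of P0's cell: 405.3403

1. box [0,80]×[0,24]: [(0, 0) (80, 0) (80, 24) (0, 24)]
2. ⊥bis P0·P1 via (45.225,11.655): [(0, 0) (41.5557, 0) (49.1115, 24) (0, 24)]  |A|=1088.0067
3. ⊥bis P0·P2 via (43.505,12.295): [(0, 0) (39.6737, 0) (47.1524, 24) (0, 24)]  |A|=1041.9138
4. ⊥bis P0·P3 via (12.06,20.51): [(41.0468, 4.4062) (47.1524, 24) (5.778, 24)]  |A|=405.3403
5. canonical 3-gon: [(41.0468, 4.4062) (47.1524, 24) (5.778, 24)]
6. shoelace: 405.3403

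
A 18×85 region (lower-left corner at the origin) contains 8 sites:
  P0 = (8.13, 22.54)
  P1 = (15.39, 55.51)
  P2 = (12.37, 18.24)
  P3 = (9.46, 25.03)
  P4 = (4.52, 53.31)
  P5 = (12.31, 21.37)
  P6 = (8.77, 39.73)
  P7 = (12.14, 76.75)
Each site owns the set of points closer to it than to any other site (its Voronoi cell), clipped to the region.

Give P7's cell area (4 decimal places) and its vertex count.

1. box [0,18]×[0,85]: [(0, 0) (18, 0) (18, 85) (0, 85)]
2. ⊥bis P7·P0 via (10.135,49.645): [(0, 50.3947) (18, 49.0632) (18, 85) (0, 85)]  |A|=634.8788
3. ⊥bis P7·P1 via (13.765,66.13): [(0, 64.0238) (18, 66.778) (18, 85) (0, 85)]  |A|=352.7839
4. ⊥bis P7·P2 via (12.255,47.495): [(0, 64.0238) (18, 66.778) (18, 85) (0, 85)]  |A|=352.7839
5. ⊥bis P7·P3 via (10.8,50.89): [(0, 64.0238) (18, 66.778) (18, 85) (0, 85)]  |A|=352.7839
6. ⊥bis P7·P4 via (8.33,65.03): [(0, 67.738) (7.7687, 65.2125) (18, 66.778) (18, 85) (0, 85)]  |A|=338.3568
7. ⊥bis P7·P5 via (12.225,49.06): [(0, 67.738) (7.7687, 65.2125) (18, 66.778) (18, 85) (0, 85)]  |A|=338.3568
8. ⊥bis P7·P6 via (10.455,58.24): [(0, 67.738) (7.7687, 65.2125) (18, 66.778) (18, 85) (0, 85)]  |A|=338.3568
9. canonical 5-gon: [(0, 67.738) (7.7687, 65.2125) (18, 66.778) (18, 85) (0, 85)]
10. shoelace: 338.3568

Area of P7's cell: 338.3568 (5 vertices)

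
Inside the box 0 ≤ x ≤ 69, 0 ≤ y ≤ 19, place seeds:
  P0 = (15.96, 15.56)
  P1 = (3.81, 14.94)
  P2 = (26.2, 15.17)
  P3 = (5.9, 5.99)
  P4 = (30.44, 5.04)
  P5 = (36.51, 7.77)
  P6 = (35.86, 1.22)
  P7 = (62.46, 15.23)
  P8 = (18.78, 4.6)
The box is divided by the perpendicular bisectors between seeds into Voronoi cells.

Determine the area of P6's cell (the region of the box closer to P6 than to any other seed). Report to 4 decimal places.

1. box [0,69]×[0,19]: [(0, 0) (69, 0) (69, 19) (0, 19)]
2. ⊥bis P6·P0 via (25.91,8.39): [(19.8641, 0) (69, 0) (69, 19) (33.5556, 19)]  |A|=803.5125
3. ⊥bis P6·P1 via (19.835,8.08): [(19.8641, 0) (69, 0) (69, 19) (33.5556, 19)]  |A|=803.5125
4. ⊥bis P6·P2 via (31.03,8.195): [(20.53, 0.924) (19.8641, 0) (69, 0) (69, 19) (46.6335, 19)]  |A|=685.3147
5. ⊥bis P6·P3 via (20.88,3.605): [(20.53, 0.924) (20.4314, 0.7872) (20.306, 0) (69, 0) (69, 19) (46.6335, 19)]  |A|=685.1408
6. ⊥bis P6·P4 via (33.15,3.13): [(42.144, 15.8912) (30.944, 0) (69, 0) (69, 19) (46.6335, 19)]  |A|=592.2758
7. ⊥bis P6·P5 via (36.185,4.495): [(34.2476, 4.6873) (30.944, 0) (69, 0) (69, 1.2385)]  |A|=110.7106
8. ⊥bis P6·P7 via (49.16,8.225): [(51.9485, 2.9307) (34.2476, 4.6873) (30.944, 0) (53.492, 0)]  |A|=77.4266
9. ⊥bis P6·P8 via (27.32,2.91): [(51.9485, 2.9307) (34.2476, 4.6873) (30.944, 0) (53.492, 0)]  |A|=77.4266
10. canonical 4-gon: [(51.9485, 2.9307) (34.2476, 4.6873) (30.944, 0) (53.492, 0)]
11. shoelace: 77.4266

Area of P6's cell: 77.4266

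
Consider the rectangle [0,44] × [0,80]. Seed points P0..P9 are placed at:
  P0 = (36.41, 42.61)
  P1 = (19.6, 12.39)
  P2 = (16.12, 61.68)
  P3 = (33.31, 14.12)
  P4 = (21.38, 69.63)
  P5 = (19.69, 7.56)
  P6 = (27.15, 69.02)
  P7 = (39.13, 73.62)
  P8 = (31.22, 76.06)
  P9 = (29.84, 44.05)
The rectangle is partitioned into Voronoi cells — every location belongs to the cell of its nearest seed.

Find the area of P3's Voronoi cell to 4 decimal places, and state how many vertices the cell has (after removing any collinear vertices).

1. box [0,44]×[0,80]: [(0, 0) (44, 0) (44, 80) (0, 80)]
2. ⊥bis P3·P0 via (34.86,28.365): [(0, 32.1581) (0, 0) (44, 0) (44, 27.3705)]  |A|=1309.6291
3. ⊥bis P3·P1 via (26.455,13.255): [(24.4048, 29.5026) (28.1276, 0) (44, 0) (44, 27.3705)]  |A|=502.3041
4. ⊥bis P3·P2 via (24.715,37.9): [(24.4048, 29.5026) (28.1276, 0) (44, 0) (44, 27.3705)]  |A|=502.3041
5. ⊥bis P3·P4 via (27.345,41.875): [(24.4048, 29.5026) (28.1276, 0) (44, 0) (44, 27.3705)]  |A|=502.3041
6. ⊥bis P3·P5 via (26.5,10.84): [(24.4048, 29.5026) (26.8519, 10.1093) (31.721, 0) (44, 0) (44, 27.3705)]  |A|=484.1406
7. ⊥bis P3·P6 via (30.23,41.57): [(24.4048, 29.5026) (26.8519, 10.1093) (31.721, 0) (44, 0) (44, 27.3705)]  |A|=484.1406
8. ⊥bis P3·P7 via (36.22,43.87): [(24.4048, 29.5026) (26.8519, 10.1093) (31.721, 0) (44, 0) (44, 27.3705)]  |A|=484.1406
9. ⊥bis P3·P8 via (32.265,45.09): [(24.4048, 29.5026) (26.8519, 10.1093) (31.721, 0) (44, 0) (44, 27.3705)]  |A|=484.1406
10. ⊥bis P3·P9 via (31.575,29.085): [(29.9618, 28.898) (24.5601, 28.2717) (26.8519, 10.1093) (31.721, 0) (44, 0) (44, 27.3705)]  |A|=480.7674
11. canonical 6-gon: [(29.9618, 28.898) (24.5601, 28.2717) (26.8519, 10.1093) (31.721, 0) (44, 0) (44, 27.3705)]
12. shoelace: 480.7674

Area of P3's cell: 480.7674 (6 vertices)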